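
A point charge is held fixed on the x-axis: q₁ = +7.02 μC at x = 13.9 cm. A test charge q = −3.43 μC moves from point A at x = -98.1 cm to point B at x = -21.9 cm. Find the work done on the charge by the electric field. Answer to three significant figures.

The work done by the electric force is W_field = −ΔU = −q(V_B − V_A) = q(V_A − V_B).
At A: distance to the source charge is 1.12 m; V_A = kq₁/r = 5.63×10⁴ V.
At B: distance to the source charge is 0.358 m; V_B = kq₁/r = 1.76×10⁵ V.
ΔV = V_B − V_A = 1.20×10⁵ V.
W_field = −qΔV = −(-3.43×10⁻⁶ C)(1.20×10⁵ V) = 0.411 J.

0.411 J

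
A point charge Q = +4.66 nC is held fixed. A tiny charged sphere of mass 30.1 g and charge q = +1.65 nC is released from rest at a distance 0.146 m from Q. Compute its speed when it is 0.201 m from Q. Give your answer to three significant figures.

2.93×10⁻³ m/s

Only the electrostatic force acts, so mechanical energy is conserved: ½mv² = U₁ − U₂ = kQq(1/r₁ − 1/r₂).
U₁ − U₂ = (8.99×10⁹ N·m²/C²)(4.66×10⁻⁹ C)(1.65×10⁻⁹ C)(1/0.146 − 1/0.201) = 1.30×10⁻⁷ J.
v = √(2·1.30×10⁻⁷/0.0301) = 2.93×10⁻³ m/s.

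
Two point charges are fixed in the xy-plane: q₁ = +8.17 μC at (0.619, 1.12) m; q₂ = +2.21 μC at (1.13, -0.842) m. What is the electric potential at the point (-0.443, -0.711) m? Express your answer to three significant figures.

4.73×10⁴ V

The total potential is the scalar sum of each charge's contribution, V = Σ kqᵢ/rᵢ.
Distances from the field point to each charge: r₁ = 2.12 m, r₂ = 1.58 m.
V = k[(8.17×10⁻⁶)/(2.12) + (2.21×10⁻⁶)/(1.58)] = 4.73×10⁴ V.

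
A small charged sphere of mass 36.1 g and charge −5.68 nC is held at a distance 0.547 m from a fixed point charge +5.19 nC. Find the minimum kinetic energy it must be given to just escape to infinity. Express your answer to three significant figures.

To just escape, total mechanical energy must reach zero at infinity: ½mv²_min + U = 0, so ½mv²_min = −U = |kQq|/r.
|U| = |kQq|/r = (8.99×10⁹ N·m²/C²)(5.19×10⁻⁹)(5.68×10⁻⁹)/(0.547) = 4.84×10⁻⁷ J.

4.84×10⁻⁷ J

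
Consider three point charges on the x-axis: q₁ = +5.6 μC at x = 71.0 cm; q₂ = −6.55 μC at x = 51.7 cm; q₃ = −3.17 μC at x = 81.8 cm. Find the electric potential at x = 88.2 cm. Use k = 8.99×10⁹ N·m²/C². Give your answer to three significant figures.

The total potential is the scalar sum of each charge's contribution, V = Σ kqᵢ/rᵢ.
Distances from the field point to each charge: r₁ = 0.172 m, r₂ = 0.365 m, r₃ = 0.0640 m.
V = k[(5.60×10⁻⁶)/(0.172) + (-6.55×10⁻⁶)/(0.365) + (-3.17×10⁻⁶)/(0.0640)] = -3.14×10⁵ V.

-3.14×10⁵ V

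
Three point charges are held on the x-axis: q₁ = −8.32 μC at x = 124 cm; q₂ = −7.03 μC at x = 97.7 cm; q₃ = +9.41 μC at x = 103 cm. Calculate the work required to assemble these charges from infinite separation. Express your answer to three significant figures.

The work to assemble the configuration equals its total potential energy, U = Σ kqᵢqⱼ/rᵢⱼ over all pairs.
Pair separations: r₁₂ = 0.263 m, r₁₃ = 0.210 m, r₂₃ = 0.0530 m.
U = (2.00) + (-3.35) + (-11.2) = -12.6 J.

-12.6 J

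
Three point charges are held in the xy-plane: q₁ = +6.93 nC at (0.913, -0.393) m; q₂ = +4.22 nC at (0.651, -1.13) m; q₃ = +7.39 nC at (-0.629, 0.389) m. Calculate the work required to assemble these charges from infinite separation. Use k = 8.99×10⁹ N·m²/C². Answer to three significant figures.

7.44×10⁻⁷ J

The work to assemble the configuration equals its total potential energy, U = Σ kqᵢqⱼ/rᵢⱼ over all pairs.
Pair separations: r₁₂ = 0.782 m, r₁₃ = 1.73 m, r₂₃ = 1.99 m.
U = (3.36×10⁻⁷) + (2.66×10⁻⁷) + (1.41×10⁻⁷) = 7.44×10⁻⁷ J.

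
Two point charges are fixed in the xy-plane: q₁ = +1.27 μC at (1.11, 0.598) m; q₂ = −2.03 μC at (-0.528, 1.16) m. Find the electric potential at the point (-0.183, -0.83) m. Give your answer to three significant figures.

-3110 V

Electric potential is a scalar, so the contributions from each charge add algebraically: V = Σ kqᵢ/rᵢ.
Distances from the field point to each charge: r₁ = 1.93 m, r₂ = 2.02 m.
V = k[(1.27×10⁻⁶)/(1.93) + (-2.03×10⁻⁶)/(2.02)] = -3110 V.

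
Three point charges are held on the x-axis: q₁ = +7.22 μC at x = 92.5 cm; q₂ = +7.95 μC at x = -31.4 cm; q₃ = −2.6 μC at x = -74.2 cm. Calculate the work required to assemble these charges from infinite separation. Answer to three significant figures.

-0.119 J

The assembly work is the sum of pairwise potential energies, U = Σ_{i<j} kqᵢqⱼ/rᵢⱼ.
Pair separations: r₁₂ = 1.24 m, r₁₃ = 1.67 m, r₂₃ = 0.428 m.
U = (0.416) + (-0.101) + (-0.434) = -0.119 J.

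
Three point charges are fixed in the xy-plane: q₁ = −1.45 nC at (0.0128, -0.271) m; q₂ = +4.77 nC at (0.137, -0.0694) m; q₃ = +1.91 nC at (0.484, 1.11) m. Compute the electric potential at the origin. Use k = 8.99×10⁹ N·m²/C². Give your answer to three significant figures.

Electric potential is a scalar, so the contributions from each charge add algebraically: V = Σ kqᵢ/rᵢ.
Distances from the field point to each charge: r₁ = 0.271 m, r₂ = 0.154 m, r₃ = 1.21 m.
V = k[(-1.45×10⁻⁹)/(0.271) + (4.77×10⁻⁹)/(0.154) + (1.91×10⁻⁹)/(1.21)] = 245 V.

245 V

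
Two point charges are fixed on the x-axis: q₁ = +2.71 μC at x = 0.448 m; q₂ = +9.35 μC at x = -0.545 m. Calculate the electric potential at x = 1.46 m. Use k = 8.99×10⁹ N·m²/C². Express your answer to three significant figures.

Electric potential is a scalar, so the contributions from each charge add algebraically: V = Σ kqᵢ/rᵢ.
Distances from the field point to each charge: r₁ = 1.01 m, r₂ = 2.00 m.
V = k[(2.71×10⁻⁶)/(1.01) + (9.35×10⁻⁶)/(2.00)] = 6.60×10⁴ V.

6.60×10⁴ V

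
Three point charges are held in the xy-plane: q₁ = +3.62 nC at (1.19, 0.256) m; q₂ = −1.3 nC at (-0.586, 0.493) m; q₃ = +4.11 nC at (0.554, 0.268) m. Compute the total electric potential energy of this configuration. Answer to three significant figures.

1.45×10⁻⁷ J

The assembly work is the sum of pairwise potential energies, U = Σ_{i<j} kqᵢqⱼ/rᵢⱼ.
Pair separations: r₁₂ = 1.79 m, r₁₃ = 0.636 m, r₂₃ = 1.16 m.
U = (-2.36×10⁻⁸) + (2.10×10⁻⁷) + (-4.13×10⁻⁸) = 1.45×10⁻⁷ J.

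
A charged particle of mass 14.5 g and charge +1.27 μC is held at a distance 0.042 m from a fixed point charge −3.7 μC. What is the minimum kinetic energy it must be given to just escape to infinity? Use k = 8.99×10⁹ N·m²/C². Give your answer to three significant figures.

To just escape, total mechanical energy must reach zero at infinity: ½mv²_min + U = 0, so ½mv²_min = −U = |kQq|/r.
|U| = |kQq|/r = (8.99×10⁹ N·m²/C²)(3.70×10⁻⁶)(1.27×10⁻⁶)/(0.0420) = 1.01 J.

1.01 J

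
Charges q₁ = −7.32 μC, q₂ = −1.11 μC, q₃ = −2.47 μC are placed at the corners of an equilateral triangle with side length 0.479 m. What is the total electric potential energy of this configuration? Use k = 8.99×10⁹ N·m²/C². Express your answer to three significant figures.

0.543 J

The assembly work is the sum of pairwise potential energies, U = Σ_{i<j} kqᵢqⱼ/rᵢⱼ.
All three pair separations equal the side length, 0.479 m.
U = (0.152) + (0.339) + (0.0515) = 0.543 J.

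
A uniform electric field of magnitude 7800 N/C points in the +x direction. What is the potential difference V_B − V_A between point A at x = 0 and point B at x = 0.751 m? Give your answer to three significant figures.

-5860 V

In a uniform field, potential decreases in the direction of E: V_B − V_A = −E·Δx.
V_B − V_A = −(7800 V/m)(0.751 m) = -5860 V.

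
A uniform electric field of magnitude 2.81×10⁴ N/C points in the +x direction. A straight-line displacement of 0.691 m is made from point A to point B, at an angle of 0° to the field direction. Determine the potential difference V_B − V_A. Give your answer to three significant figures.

Only the component of displacement along E changes the potential: ΔV = −E·d·cosθ.
ΔV = −(2.81×10⁴ V/m)(0.691 m)cos0° = -1.94×10⁴ V.

-1.94×10⁴ V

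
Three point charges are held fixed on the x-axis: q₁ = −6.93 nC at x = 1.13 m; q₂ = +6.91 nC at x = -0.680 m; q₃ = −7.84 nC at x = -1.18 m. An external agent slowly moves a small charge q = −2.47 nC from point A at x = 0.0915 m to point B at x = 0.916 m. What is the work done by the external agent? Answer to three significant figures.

For quasistatic motion the external work equals the change in potential energy: W_ext = qΔV = q(V_B − V_A).
At A: distances to the source charges are 1.04 m, 0.772 m, 1.27 m; V_A = Σ kqᵢ/rᵢ = -34.9 V.
At B: distances to the source charges are 0.214 m, 1.60 m, 2.10 m; V_B = Σ kqᵢ/rᵢ = -286 V.
ΔV = V_B − V_A = -251 V.
W_ext = qΔV = (-2.47×10⁻⁹ C)(-251 V) = 6.20×10⁻⁷ J.

6.20×10⁻⁷ J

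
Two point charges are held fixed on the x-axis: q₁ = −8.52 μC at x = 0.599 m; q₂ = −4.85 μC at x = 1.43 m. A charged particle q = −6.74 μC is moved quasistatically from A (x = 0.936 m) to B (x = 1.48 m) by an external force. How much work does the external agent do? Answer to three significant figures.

4.34 J

For quasistatic motion the external work equals the change in potential energy: W_ext = qΔV = q(V_B − V_A).
At A: distances to the source charges are 0.337 m, 0.494 m; V_A = Σ kqᵢ/rᵢ = -3.16×10⁵ V.
At B: distances to the source charges are 0.881 m, 0.0500 m; V_B = Σ kqᵢ/rᵢ = -9.59×10⁵ V.
ΔV = V_B − V_A = -6.43×10⁵ V.
W_ext = qΔV = (-6.74×10⁻⁶ C)(-6.43×10⁵ V) = 4.34 J.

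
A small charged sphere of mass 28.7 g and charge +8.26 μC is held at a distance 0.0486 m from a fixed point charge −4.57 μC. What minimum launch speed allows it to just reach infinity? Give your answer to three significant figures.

To just escape, total mechanical energy must reach zero at infinity: ½mv²_min + U = 0, so ½mv²_min = −U = |kQq|/r.
|U| = |kQq|/r = (8.99×10⁹ N·m²/C²)(4.57×10⁻⁶)(8.26×10⁻⁶)/(0.0486) = 6.98 J.
v_min = √(2|U|/m) = √(2·6.98/0.0287) = 22.1 m/s.

22.1 m/s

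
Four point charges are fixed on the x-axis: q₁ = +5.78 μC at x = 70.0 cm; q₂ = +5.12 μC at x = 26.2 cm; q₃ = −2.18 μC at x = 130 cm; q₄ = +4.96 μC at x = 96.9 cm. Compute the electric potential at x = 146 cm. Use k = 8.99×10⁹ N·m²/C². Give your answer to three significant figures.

The total potential is the scalar sum of each charge's contribution, V = Σ kqᵢ/rᵢ.
Distances from the field point to each charge: r₁ = 0.760 m, r₂ = 1.20 m, r₃ = 0.160 m, r₄ = 0.491 m.
V = k[(5.78×10⁻⁶)/(0.760) + (5.12×10⁻⁶)/(1.20) + (-2.18×10⁻⁶)/(0.160) + (4.96×10⁻⁶)/(0.491)] = 7.51×10⁴ V.

7.51×10⁴ V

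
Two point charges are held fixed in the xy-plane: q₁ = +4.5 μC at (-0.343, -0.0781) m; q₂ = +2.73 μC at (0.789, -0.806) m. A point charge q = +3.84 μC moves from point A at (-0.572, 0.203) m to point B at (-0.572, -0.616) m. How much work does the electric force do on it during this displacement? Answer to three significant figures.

0.150 J

The work done by the electric force is W_field = −ΔU = −q(V_B − V_A) = q(V_A − V_B).
At A: distances to the source charges are 0.363 m, 1.69 m; V_A = Σ kqᵢ/rᵢ = 1.26×10⁵ V.
At B: distances to the source charges are 0.585 m, 1.37 m; V_B = Σ kqᵢ/rᵢ = 8.71×10⁴ V.
ΔV = V_B − V_A = -3.90×10⁴ V.
W_field = −qΔV = −(3.84×10⁻⁶ C)(-3.90×10⁴ V) = 0.150 J.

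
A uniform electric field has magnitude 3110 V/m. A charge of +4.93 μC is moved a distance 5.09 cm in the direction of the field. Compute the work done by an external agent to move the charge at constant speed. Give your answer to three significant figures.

-7.80×10⁻⁴ J

The potential change for a displacement 5.09 cm in the direction of the field is ΔV = −Ed = -158 V.
W_ext = qΔV = -7.80×10⁻⁴ J.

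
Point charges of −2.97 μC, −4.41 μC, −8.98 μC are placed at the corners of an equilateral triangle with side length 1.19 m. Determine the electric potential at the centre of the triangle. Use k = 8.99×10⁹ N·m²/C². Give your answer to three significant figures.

Electric potential is a scalar, so the contributions from each charge add algebraically: V = Σ kqᵢ/rᵢ.
The distance from each vertex to the centroid is a/√3 = 0.687 m.
V = k[(-2.97×10⁻⁶)/(0.687) + (-4.41×10⁻⁶)/(0.687) + (-8.98×10⁻⁶)/(0.687)] = -2.14×10⁵ V.

-2.14×10⁵ V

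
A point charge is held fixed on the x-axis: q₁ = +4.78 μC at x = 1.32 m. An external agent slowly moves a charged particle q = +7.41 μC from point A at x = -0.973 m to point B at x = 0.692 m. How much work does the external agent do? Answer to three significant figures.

0.368 J

For quasistatic motion the external work equals the change in potential energy: W_ext = qΔV = q(V_B − V_A).
At A: distance to the source charge is 2.29 m; V_A = kq₁/r = 1.87×10⁴ V.
At B: distance to the source charge is 0.628 m; V_B = kq₁/r = 6.84×10⁴ V.
ΔV = V_B − V_A = 4.97×10⁴ V.
W_ext = qΔV = (7.41×10⁻⁶ C)(4.97×10⁴ V) = 0.368 J.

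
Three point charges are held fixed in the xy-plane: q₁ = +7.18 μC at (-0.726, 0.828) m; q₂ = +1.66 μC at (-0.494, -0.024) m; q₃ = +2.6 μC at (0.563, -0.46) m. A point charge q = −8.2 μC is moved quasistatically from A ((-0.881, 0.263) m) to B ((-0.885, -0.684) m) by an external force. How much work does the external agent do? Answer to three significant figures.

0.638 J

For quasistatic motion the external work equals the change in potential energy: W_ext = qΔV = q(V_B − V_A).
At A: distances to the source charges are 0.586 m, 0.482 m, 1.61 m; V_A = Σ kqᵢ/rᵢ = 1.56×10⁵ V.
At B: distances to the source charges are 1.52 m, 0.767 m, 1.47 m; V_B = Σ kqᵢ/rᵢ = 7.79×10⁴ V.
ΔV = V_B − V_A = -7.78×10⁴ V.
W_ext = qΔV = (-8.20×10⁻⁶ C)(-7.78×10⁴ V) = 0.638 J.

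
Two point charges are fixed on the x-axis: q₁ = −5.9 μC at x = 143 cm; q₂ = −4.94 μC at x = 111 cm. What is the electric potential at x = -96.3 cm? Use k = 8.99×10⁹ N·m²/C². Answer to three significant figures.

-4.36×10⁴ V

The total potential is the scalar sum of each charge's contribution, V = Σ kqᵢ/rᵢ.
Distances from the field point to each charge: r₁ = 2.39 m, r₂ = 2.07 m.
V = k[(-5.90×10⁻⁶)/(2.39) + (-4.94×10⁻⁶)/(2.07)] = -4.36×10⁴ V.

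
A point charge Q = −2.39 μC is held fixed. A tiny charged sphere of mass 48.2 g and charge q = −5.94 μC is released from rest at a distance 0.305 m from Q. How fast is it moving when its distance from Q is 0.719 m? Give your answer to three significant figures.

3.16 m/s

Only the electrostatic force acts, so mechanical energy is conserved: ½mv² = U₁ − U₂ = kQq(1/r₁ − 1/r₂).
U₁ − U₂ = (8.99×10⁹ N·m²/C²)(-2.39×10⁻⁶ C)(-5.94×10⁻⁶ C)(1/0.305 − 1/0.719) = 0.241 J.
v = √(2·0.241/0.0482) = 3.16 m/s.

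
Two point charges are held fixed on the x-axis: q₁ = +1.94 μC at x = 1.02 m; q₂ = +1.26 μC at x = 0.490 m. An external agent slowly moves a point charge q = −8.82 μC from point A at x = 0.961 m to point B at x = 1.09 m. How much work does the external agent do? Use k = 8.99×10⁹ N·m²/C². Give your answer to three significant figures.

For quasistatic motion the external work equals the change in potential energy: W_ext = qΔV = q(V_B − V_A).
At A: distances to the source charges are 0.0590 m, 0.471 m; V_A = Σ kqᵢ/rᵢ = 3.20×10⁵ V.
At B: distances to the source charges are 0.0700 m, 0.600 m; V_B = Σ kqᵢ/rᵢ = 2.68×10⁵ V.
ΔV = V_B − V_A = -5.16×10⁴ V.
W_ext = qΔV = (-8.82×10⁻⁶ C)(-5.16×10⁴ V) = 0.455 J.

0.455 J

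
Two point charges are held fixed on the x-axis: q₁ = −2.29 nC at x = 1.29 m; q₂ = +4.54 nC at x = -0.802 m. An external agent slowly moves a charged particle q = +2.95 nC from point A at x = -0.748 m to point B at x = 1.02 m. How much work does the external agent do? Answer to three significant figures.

-2.36×10⁻⁶ J

For quasistatic motion the external work equals the change in potential energy: W_ext = qΔV = q(V_B − V_A).
At A: distances to the source charges are 2.04 m, 0.0540 m; V_A = Σ kqᵢ/rᵢ = 746 V.
At B: distances to the source charges are 0.270 m, 1.82 m; V_B = Σ kqᵢ/rᵢ = -53.8 V.
ΔV = V_B − V_A = -800 V.
W_ext = qΔV = (2.95×10⁻⁹ C)(-800 V) = -2.36×10⁻⁶ J.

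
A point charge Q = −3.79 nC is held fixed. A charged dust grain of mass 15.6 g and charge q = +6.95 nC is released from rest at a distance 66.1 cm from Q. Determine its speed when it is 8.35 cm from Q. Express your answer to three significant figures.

Only the electrostatic force acts, so mechanical energy is conserved: ½mv² = U₁ − U₂ = kQq(1/r₁ − 1/r₂).
U₁ − U₂ = (8.99×10⁹ N·m²/C²)(-3.79×10⁻⁹ C)(6.95×10⁻⁹ C)(1/0.661 − 1/0.0835) = 2.48×10⁻⁶ J.
v = √(2·2.48×10⁻⁶/0.0156) = 0.0178 m/s.

0.0178 m/s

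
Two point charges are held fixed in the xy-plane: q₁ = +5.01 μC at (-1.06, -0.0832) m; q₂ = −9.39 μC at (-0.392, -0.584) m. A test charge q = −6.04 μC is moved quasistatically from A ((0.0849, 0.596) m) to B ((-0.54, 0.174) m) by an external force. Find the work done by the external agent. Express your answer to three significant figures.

For quasistatic motion the external work equals the change in potential energy: W_ext = qΔV = q(V_B − V_A).
At A: distances to the source charges are 1.33 m, 1.27 m; V_A = Σ kqᵢ/rᵢ = -3.25×10⁴ V.
At B: distances to the source charges are 0.580 m, 0.772 m; V_B = Σ kqᵢ/rᵢ = -3.17×10⁴ V.
ΔV = V_B − V_A = 828 V.
W_ext = qΔV = (-6.04×10⁻⁶ C)(828 V) = -5.00×10⁻³ J.

-5.00×10⁻³ J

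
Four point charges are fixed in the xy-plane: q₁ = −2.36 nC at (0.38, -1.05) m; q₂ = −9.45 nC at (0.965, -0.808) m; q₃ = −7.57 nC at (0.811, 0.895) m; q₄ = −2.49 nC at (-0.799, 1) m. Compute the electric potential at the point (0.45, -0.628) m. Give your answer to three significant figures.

The total potential is the scalar sum of each charge's contribution, V = Σ kqᵢ/rᵢ.
Distances from the field point to each charge: r₁ = 0.428 m, r₂ = 0.546 m, r₃ = 1.57 m, r₄ = 2.05 m.
V = k[(-2.36×10⁻⁹)/(0.428) + (-9.45×10⁻⁹)/(0.546) + (-7.57×10⁻⁹)/(1.57) + (-2.49×10⁻⁹)/(2.05)] = -260 V.

-260 V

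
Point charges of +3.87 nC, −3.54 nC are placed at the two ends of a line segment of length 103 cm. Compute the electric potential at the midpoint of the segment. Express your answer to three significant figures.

The total potential is the scalar sum of each charge's contribution, V = Σ kqᵢ/rᵢ.
Each charge is 0.515 m from the midpoint.
V = k[(3.87×10⁻⁹)/(0.515) + (-3.54×10⁻⁹)/(0.515)] = 5.76 V.

5.76 V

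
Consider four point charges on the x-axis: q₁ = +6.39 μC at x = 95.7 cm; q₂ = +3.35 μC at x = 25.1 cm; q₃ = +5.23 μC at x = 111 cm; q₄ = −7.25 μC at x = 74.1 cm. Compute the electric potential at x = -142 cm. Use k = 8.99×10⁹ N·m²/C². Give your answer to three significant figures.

Electric potential is a scalar, so the contributions from each charge add algebraically: V = Σ kqᵢ/rᵢ.
Distances from the field point to each charge: r₁ = 2.38 m, r₂ = 1.67 m, r₃ = 2.53 m, r₄ = 2.16 m.
V = k[(6.39×10⁻⁶)/(2.38) + (3.35×10⁻⁶)/(1.67) + (5.23×10⁻⁶)/(2.53) + (-7.25×10⁻⁶)/(2.16)] = 3.06×10⁴ V.

3.06×10⁴ V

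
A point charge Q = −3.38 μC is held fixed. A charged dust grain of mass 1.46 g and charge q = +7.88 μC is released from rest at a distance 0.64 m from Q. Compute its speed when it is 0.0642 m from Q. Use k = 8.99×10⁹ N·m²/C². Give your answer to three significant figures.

Only the electrostatic force acts, so mechanical energy is conserved: ½mv² = U₁ − U₂ = kQq(1/r₁ − 1/r₂).
U₁ − U₂ = (8.99×10⁹ N·m²/C²)(-3.38×10⁻⁶ C)(7.88×10⁻⁶ C)(1/0.640 − 1/0.0642) = 3.36 J.
v = √(2·3.36/1.46×10⁻³) = 67.8 m/s.

67.8 m/s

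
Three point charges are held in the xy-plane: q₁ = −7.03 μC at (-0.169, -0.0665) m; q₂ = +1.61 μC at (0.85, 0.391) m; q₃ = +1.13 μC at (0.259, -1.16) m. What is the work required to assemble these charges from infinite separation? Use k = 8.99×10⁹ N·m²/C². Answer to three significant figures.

-0.142 J

The work to assemble the configuration equals its total potential energy, U = Σ kqᵢqⱼ/rᵢⱼ over all pairs.
Pair separations: r₁₂ = 1.12 m, r₁₃ = 1.17 m, r₂₃ = 1.66 m.
U = (-0.0911) + (-0.0608) + (9.85×10⁻³) = -0.142 J.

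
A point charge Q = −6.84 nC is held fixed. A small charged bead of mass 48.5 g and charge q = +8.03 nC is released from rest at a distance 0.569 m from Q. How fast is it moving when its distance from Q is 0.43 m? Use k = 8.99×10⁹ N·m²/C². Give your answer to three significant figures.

3.40×10⁻³ m/s

Only the electrostatic force acts, so mechanical energy is conserved: ½mv² = U₁ − U₂ = kQq(1/r₁ − 1/r₂).
U₁ − U₂ = (8.99×10⁹ N·m²/C²)(-6.84×10⁻⁹ C)(8.03×10⁻⁹ C)(1/0.569 − 1/0.430) = 2.81×10⁻⁷ J.
v = √(2·2.81×10⁻⁷/0.0485) = 3.40×10⁻³ m/s.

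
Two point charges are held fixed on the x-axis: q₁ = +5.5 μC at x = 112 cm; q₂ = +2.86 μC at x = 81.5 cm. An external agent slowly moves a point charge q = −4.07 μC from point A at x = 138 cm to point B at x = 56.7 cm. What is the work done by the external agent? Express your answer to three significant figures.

0.173 J

For quasistatic motion the external work equals the change in potential energy: W_ext = qΔV = q(V_B − V_A).
At A: distances to the source charges are 0.260 m, 0.565 m; V_A = Σ kqᵢ/rᵢ = 2.36×10⁵ V.
At B: distances to the source charges are 0.553 m, 0.248 m; V_B = Σ kqᵢ/rᵢ = 1.93×10⁵ V.
ΔV = V_B − V_A = -4.26×10⁴ V.
W_ext = qΔV = (-4.07×10⁻⁶ C)(-4.26×10⁴ V) = 0.173 J.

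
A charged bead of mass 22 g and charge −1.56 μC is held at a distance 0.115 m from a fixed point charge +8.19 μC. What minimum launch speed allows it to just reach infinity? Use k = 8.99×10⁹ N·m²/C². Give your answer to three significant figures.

To just escape, total mechanical energy must reach zero at infinity: ½mv²_min + U = 0, so ½mv²_min = −U = |kQq|/r.
|U| = |kQq|/r = (8.99×10⁹ N·m²/C²)(8.19×10⁻⁶)(1.56×10⁻⁶)/(0.115) = 0.999 J.
v_min = √(2|U|/m) = √(2·0.999/0.0220) = 9.53 m/s.

9.53 m/s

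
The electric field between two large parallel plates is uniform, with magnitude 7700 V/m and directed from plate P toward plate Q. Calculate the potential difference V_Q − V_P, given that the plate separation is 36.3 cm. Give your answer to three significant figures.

In a uniform field, potential decreases in the direction of E: ΔV = −E·d for a displacement d parallel to E.
Going from P to Q is a displacement of 36.3 cm along the field, so V_Q − V_P = −Ed = -2800 V.

-2800 V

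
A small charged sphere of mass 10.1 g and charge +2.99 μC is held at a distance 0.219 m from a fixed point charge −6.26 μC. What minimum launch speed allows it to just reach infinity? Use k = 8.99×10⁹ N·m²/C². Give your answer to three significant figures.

To just escape, total mechanical energy must reach zero at infinity: ½mv²_min + U = 0, so ½mv²_min = −U = |kQq|/r.
|U| = |kQq|/r = (8.99×10⁹ N·m²/C²)(6.26×10⁻⁶)(2.99×10⁻⁶)/(0.219) = 0.768 J.
v_min = √(2|U|/m) = √(2·0.768/0.0101) = 12.3 m/s.

12.3 m/s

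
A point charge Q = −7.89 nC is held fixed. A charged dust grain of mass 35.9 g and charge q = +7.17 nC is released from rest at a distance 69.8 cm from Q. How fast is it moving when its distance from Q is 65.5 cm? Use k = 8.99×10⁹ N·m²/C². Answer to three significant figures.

Only the electrostatic force acts, so mechanical energy is conserved: ½mv² = U₁ − U₂ = kQq(1/r₁ − 1/r₂).
U₁ − U₂ = (8.99×10⁹ N·m²/C²)(-7.89×10⁻⁹ C)(7.17×10⁻⁹ C)(1/0.698 − 1/0.655) = 4.78×10⁻⁸ J.
v = √(2·4.78×10⁻⁸/0.0359) = 1.63×10⁻³ m/s.

1.63×10⁻³ m/s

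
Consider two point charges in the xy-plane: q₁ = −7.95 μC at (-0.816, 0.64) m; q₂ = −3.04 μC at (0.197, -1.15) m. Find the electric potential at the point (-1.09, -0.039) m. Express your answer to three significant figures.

-1.14×10⁵ V

The total potential is the scalar sum of each charge's contribution, V = Σ kqᵢ/rᵢ.
Distances from the field point to each charge: r₁ = 0.732 m, r₂ = 1.70 m.
V = k[(-7.95×10⁻⁶)/(0.732) + (-3.04×10⁻⁶)/(1.70)] = -1.14×10⁵ V.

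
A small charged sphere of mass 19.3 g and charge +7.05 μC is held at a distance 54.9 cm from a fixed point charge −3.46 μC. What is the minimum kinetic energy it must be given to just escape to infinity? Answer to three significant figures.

0.399 J

To just escape, total mechanical energy must reach zero at infinity: ½mv²_min + U = 0, so ½mv²_min = −U = |kQq|/r.
|U| = |kQq|/r = (8.99×10⁹ N·m²/C²)(3.46×10⁻⁶)(7.05×10⁻⁶)/(0.549) = 0.399 J.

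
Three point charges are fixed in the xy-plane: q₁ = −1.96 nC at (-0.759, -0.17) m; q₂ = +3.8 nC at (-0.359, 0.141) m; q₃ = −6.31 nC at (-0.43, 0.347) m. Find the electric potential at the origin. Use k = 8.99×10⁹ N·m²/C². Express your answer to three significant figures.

Electric potential is a scalar, so the contributions from each charge add algebraically: V = Σ kqᵢ/rᵢ.
Distances from the field point to each charge: r₁ = 0.778 m, r₂ = 0.386 m, r₃ = 0.553 m.
V = k[(-1.96×10⁻⁹)/(0.778) + (3.80×10⁻⁹)/(0.386) + (-6.31×10⁻⁹)/(0.553)] = -36.7 V.

-36.7 V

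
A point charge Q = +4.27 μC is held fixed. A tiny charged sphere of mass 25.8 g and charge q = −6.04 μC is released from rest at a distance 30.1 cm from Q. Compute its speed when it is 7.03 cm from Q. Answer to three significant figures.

Only the electrostatic force acts, so mechanical energy is conserved: ½mv² = U₁ − U₂ = kQq(1/r₁ − 1/r₂).
U₁ − U₂ = (8.99×10⁹ N·m²/C²)(4.27×10⁻⁶ C)(-6.04×10⁻⁶ C)(1/0.301 − 1/0.0703) = 2.53 J.
v = √(2·2.53/0.0258) = 14.0 m/s.

14.0 m/s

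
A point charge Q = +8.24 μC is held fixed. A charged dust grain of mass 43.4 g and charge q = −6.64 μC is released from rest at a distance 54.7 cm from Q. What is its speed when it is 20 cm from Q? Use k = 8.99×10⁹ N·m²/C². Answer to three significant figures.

Only the electrostatic force acts, so mechanical energy is conserved: ½mv² = U₁ − U₂ = kQq(1/r₁ − 1/r₂).
U₁ − U₂ = (8.99×10⁹ N·m²/C²)(8.24×10⁻⁶ C)(-6.64×10⁻⁶ C)(1/0.547 − 1/0.200) = 1.56 J.
v = √(2·1.56/0.0434) = 8.48 m/s.

8.48 m/s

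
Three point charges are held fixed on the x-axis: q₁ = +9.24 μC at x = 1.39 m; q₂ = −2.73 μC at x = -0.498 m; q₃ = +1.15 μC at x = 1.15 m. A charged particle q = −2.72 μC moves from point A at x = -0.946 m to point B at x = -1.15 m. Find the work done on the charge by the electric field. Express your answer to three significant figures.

The work done by the electric force is W_field = −ΔU = −q(V_B − V_A) = q(V_A − V_B).
At A: distances to the source charges are 2.34 m, 0.448 m, 2.10 m; V_A = Σ kqᵢ/rᵢ = -1.43×10⁴ V.
At B: distances to the source charges are 2.54 m, 0.652 m, 2.30 m; V_B = Σ kqᵢ/rᵢ = -443 V.
ΔV = V_B − V_A = 1.38×10⁴ V.
W_field = −qΔV = −(-2.72×10⁻⁶ C)(1.38×10⁴ V) = 0.0377 J.

0.0377 J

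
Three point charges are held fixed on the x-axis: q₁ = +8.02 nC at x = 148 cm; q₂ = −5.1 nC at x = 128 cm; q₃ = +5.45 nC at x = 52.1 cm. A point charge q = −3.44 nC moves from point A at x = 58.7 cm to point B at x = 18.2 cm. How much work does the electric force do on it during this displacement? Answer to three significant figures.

-2.06×10⁻⁶ J

The work done by the electric force is W_field = −ΔU = −q(V_B − V_A) = q(V_A − V_B).
At A: distances to the source charges are 0.893 m, 0.693 m, 0.0660 m; V_A = Σ kqᵢ/rᵢ = 757 V.
At B: distances to the source charges are 1.30 m, 1.10 m, 0.339 m; V_B = Σ kqᵢ/rᵢ = 158 V.
ΔV = V_B − V_A = -599 V.
W_field = −qΔV = −(-3.44×10⁻⁹ C)(-599 V) = -2.06×10⁻⁶ J.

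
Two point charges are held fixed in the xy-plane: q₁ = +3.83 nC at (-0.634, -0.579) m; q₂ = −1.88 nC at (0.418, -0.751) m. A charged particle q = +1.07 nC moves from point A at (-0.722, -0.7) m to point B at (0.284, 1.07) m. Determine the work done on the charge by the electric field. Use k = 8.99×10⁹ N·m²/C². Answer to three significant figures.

2.21×10⁻⁷ J

The work done by the electric force is W_field = −ΔU = −q(V_B − V_A) = q(V_A − V_B).
At A: distances to the source charges are 0.150 m, 1.14 m; V_A = Σ kqᵢ/rᵢ = 215 V.
At B: distances to the source charges are 1.89 m, 1.83 m; V_B = Σ kqᵢ/rᵢ = 8.99 V.
ΔV = V_B − V_A = -206 V.
W_field = −qΔV = −(1.07×10⁻⁹ C)(-206 V) = 2.21×10⁻⁷ J.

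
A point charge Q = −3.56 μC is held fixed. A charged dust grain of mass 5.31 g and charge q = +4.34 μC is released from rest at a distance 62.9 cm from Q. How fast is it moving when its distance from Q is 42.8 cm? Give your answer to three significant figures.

Only the electrostatic force acts, so mechanical energy is conserved: ½mv² = U₁ − U₂ = kQq(1/r₁ − 1/r₂).
U₁ − U₂ = (8.99×10⁹ N·m²/C²)(-3.56×10⁻⁶ C)(4.34×10⁻⁶ C)(1/0.629 − 1/0.428) = 0.104 J.
v = √(2·0.104/5.31×10⁻³) = 6.25 m/s.

6.25 m/s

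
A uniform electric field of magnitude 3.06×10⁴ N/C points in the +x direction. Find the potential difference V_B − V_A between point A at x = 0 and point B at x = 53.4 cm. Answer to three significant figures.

In a uniform field, potential decreases in the direction of E: V_B − V_A = −E·Δx.
V_B − V_A = −(3.06×10⁴ V/m)(0.534 m) = -1.63×10⁴ V.

-1.63×10⁴ V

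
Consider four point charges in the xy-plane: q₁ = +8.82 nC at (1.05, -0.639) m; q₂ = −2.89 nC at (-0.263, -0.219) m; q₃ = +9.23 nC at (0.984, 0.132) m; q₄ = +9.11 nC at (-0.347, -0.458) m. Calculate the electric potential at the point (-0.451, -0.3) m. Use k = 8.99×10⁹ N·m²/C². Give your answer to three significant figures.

Electric potential is a scalar, so the contributions from each charge add algebraically: V = Σ kqᵢ/rᵢ.
Distances from the field point to each charge: r₁ = 1.54 m, r₂ = 0.205 m, r₃ = 1.50 m, r₄ = 0.189 m.
V = k[(8.82×10⁻⁹)/(1.54) + (-2.89×10⁻⁹)/(0.205) + (9.23×10⁻⁹)/(1.50) + (9.11×10⁻⁹)/(0.189)] = 413 V.

413 V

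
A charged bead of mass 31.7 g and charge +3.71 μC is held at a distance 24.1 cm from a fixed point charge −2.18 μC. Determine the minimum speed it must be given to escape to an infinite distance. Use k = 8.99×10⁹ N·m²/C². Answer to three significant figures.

4.36 m/s

To just escape, total mechanical energy must reach zero at infinity: ½mv²_min + U = 0, so ½mv²_min = −U = |kQq|/r.
|U| = |kQq|/r = (8.99×10⁹ N·m²/C²)(2.18×10⁻⁶)(3.71×10⁻⁶)/(0.241) = 0.302 J.
v_min = √(2|U|/m) = √(2·0.302/0.0317) = 4.36 m/s.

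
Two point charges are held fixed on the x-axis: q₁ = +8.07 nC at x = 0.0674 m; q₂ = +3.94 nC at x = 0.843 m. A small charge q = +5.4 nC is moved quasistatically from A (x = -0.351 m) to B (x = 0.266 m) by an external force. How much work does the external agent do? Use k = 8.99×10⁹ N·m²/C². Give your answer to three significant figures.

1.21×10⁻⁶ J

For quasistatic motion the external work equals the change in potential energy: W_ext = qΔV = q(V_B − V_A).
At A: distances to the source charges are 0.418 m, 1.19 m; V_A = Σ kqᵢ/rᵢ = 203 V.
At B: distances to the source charges are 0.199 m, 0.577 m; V_B = Σ kqᵢ/rᵢ = 427 V.
ΔV = V_B − V_A = 224 V.
W_ext = qΔV = (5.40×10⁻⁹ C)(224 V) = 1.21×10⁻⁶ J.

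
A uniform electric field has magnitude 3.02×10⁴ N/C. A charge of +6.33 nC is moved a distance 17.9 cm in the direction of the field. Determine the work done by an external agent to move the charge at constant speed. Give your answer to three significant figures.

-3.42×10⁻⁵ J

The potential change for a displacement 17.9 cm in the direction of the field is ΔV = −Ed = -5410 V.
W_ext = qΔV = -3.42×10⁻⁵ J.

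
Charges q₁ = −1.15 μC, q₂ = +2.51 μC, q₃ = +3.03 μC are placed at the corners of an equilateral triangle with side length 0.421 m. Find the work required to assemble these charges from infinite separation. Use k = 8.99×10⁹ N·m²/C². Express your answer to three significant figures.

0.0264 J

The work to assemble the configuration equals its total potential energy, U = Σ kqᵢqⱼ/rᵢⱼ over all pairs.
All three pair separations equal the side length, 0.421 m.
U = (-0.0616) + (-0.0744) + (0.162) = 0.0264 J.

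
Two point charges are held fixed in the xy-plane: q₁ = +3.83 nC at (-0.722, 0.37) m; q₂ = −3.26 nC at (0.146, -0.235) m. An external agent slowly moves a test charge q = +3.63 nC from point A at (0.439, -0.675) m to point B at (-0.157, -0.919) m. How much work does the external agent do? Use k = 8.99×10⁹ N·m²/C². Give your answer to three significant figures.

For quasistatic motion the external work equals the change in potential energy: W_ext = qΔV = q(V_B − V_A).
At A: distances to the source charges are 1.56 m, 0.529 m; V_A = Σ kqᵢ/rᵢ = -33.4 V.
At B: distances to the source charges are 1.41 m, 0.748 m; V_B = Σ kqᵢ/rᵢ = -14.7 V.
ΔV = V_B − V_A = 18.7 V.
W_ext = qΔV = (3.63×10⁻⁹ C)(18.7 V) = 6.78×10⁻⁸ J.

6.78×10⁻⁸ J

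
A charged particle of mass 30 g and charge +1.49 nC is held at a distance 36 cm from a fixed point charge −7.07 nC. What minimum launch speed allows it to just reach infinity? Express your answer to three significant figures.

To just escape, total mechanical energy must reach zero at infinity: ½mv²_min + U = 0, so ½mv²_min = −U = |kQq|/r.
|U| = |kQq|/r = (8.99×10⁹ N·m²/C²)(7.07×10⁻⁹)(1.49×10⁻⁹)/(0.360) = 2.63×10⁻⁷ J.
v_min = √(2|U|/m) = √(2·2.63×10⁻⁷/0.0300) = 4.19×10⁻³ m/s.

4.19×10⁻³ m/s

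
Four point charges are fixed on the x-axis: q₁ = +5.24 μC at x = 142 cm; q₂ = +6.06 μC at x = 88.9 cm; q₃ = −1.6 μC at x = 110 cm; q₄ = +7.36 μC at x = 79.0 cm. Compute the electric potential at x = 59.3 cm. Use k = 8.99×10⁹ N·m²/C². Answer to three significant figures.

The total potential is the scalar sum of each charge's contribution, V = Σ kqᵢ/rᵢ.
Distances from the field point to each charge: r₁ = 0.827 m, r₂ = 0.296 m, r₃ = 0.507 m, r₄ = 0.197 m.
V = k[(5.24×10⁻⁶)/(0.827) + (6.06×10⁻⁶)/(0.296) + (-1.60×10⁻⁶)/(0.507) + (7.36×10⁻⁶)/(0.197)] = 5.49×10⁵ V.

5.49×10⁵ V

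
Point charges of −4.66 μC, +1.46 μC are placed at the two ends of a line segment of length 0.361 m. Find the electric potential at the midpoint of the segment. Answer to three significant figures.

The total potential is the scalar sum of each charge's contribution, V = Σ kqᵢ/rᵢ.
Each charge is 0.180 m from the midpoint.
V = k[(-4.66×10⁻⁶)/(0.180) + (1.46×10⁻⁶)/(0.180)] = -1.59×10⁵ V.

-1.59×10⁵ V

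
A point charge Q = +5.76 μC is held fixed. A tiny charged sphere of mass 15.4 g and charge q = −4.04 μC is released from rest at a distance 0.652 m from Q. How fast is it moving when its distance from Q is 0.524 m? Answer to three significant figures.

3.19 m/s

Only the electrostatic force acts, so mechanical energy is conserved: ½mv² = U₁ − U₂ = kQq(1/r₁ − 1/r₂).
U₁ − U₂ = (8.99×10⁹ N·m²/C²)(5.76×10⁻⁶ C)(-4.04×10⁻⁶ C)(1/0.652 − 1/0.524) = 0.0784 J.
v = √(2·0.0784/0.0154) = 3.19 m/s.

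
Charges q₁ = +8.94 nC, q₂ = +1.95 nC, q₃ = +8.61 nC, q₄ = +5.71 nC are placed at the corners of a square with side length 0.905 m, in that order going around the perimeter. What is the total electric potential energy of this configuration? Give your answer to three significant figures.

The work to assemble the configuration equals its total potential energy, U = Σ kqᵢqⱼ/rᵢⱼ over all pairs.
The four side pairs have separation 0.905 m and the two diagonal pairs 1.28 m.
Summing all 6 pair terms gives U = 1.95×10⁻⁶ J.

1.95×10⁻⁶ J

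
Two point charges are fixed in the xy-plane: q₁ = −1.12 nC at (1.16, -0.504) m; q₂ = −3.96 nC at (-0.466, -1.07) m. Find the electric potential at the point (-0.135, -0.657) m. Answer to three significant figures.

-75.0 V

The total potential is the scalar sum of each charge's contribution, V = Σ kqᵢ/rᵢ.
Distances from the field point to each charge: r₁ = 1.30 m, r₂ = 0.529 m.
V = k[(-1.12×10⁻⁹)/(1.30) + (-3.96×10⁻⁹)/(0.529)] = -75.0 V.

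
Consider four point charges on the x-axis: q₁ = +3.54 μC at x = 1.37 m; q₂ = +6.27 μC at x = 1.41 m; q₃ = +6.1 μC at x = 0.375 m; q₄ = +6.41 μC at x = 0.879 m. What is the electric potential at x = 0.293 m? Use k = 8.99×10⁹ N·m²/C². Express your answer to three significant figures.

The total potential is the scalar sum of each charge's contribution, V = Σ kqᵢ/rᵢ.
Distances from the field point to each charge: r₁ = 1.08 m, r₂ = 1.12 m, r₃ = 0.0820 m, r₄ = 0.586 m.
V = k[(3.54×10⁻⁶)/(1.08) + (6.27×10⁻⁶)/(1.12) + (6.10×10⁻⁶)/(0.0820) + (6.41×10⁻⁶)/(0.586)] = 8.47×10⁵ V.

8.47×10⁵ V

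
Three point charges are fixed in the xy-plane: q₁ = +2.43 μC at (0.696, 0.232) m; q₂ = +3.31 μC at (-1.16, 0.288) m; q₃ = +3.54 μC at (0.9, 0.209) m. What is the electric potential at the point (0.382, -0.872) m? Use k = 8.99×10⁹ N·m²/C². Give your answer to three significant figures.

Electric potential is a scalar, so the contributions from each charge add algebraically: V = Σ kqᵢ/rᵢ.
Distances from the field point to each charge: r₁ = 1.15 m, r₂ = 1.93 m, r₃ = 1.20 m.
V = k[(2.43×10⁻⁶)/(1.15) + (3.31×10⁻⁶)/(1.93) + (3.54×10⁻⁶)/(1.20)] = 6.10×10⁴ V.

6.10×10⁴ V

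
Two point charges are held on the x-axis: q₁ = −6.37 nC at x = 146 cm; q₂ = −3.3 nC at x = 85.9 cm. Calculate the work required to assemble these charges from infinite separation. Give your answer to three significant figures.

3.14×10⁻⁷ J

The assembly work is the sum of pairwise potential energies, U = Σ_{i<j} kqᵢqⱼ/rᵢⱼ.
Pair separations: r₁₂ = 0.601 m.
U = (3.14×10⁻⁷) = 3.14×10⁻⁷ J.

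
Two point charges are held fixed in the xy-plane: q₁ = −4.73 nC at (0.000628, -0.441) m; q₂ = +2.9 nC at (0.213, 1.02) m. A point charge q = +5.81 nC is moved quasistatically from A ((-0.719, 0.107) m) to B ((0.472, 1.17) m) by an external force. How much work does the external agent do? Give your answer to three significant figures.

For quasistatic motion the external work equals the change in potential energy: W_ext = qΔV = q(V_B − V_A).
At A: distances to the source charges are 0.905 m, 1.30 m; V_A = Σ kqᵢ/rᵢ = -27.0 V.
At B: distances to the source charges are 1.68 m, 0.299 m; V_B = Σ kqᵢ/rᵢ = 61.8 V.
ΔV = V_B − V_A = 88.8 V.
W_ext = qΔV = (5.81×10⁻⁹ C)(88.8 V) = 5.16×10⁻⁷ J.

5.16×10⁻⁷ J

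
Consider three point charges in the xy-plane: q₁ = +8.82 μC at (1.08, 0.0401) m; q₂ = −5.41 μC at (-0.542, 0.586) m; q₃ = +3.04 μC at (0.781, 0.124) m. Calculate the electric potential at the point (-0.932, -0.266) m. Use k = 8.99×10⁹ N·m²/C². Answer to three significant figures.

Electric potential is a scalar, so the contributions from each charge add algebraically: V = Σ kqᵢ/rᵢ.
Distances from the field point to each charge: r₁ = 2.04 m, r₂ = 0.937 m, r₃ = 1.76 m.
V = k[(8.82×10⁻⁶)/(2.04) + (-5.41×10⁻⁶)/(0.937) + (3.04×10⁻⁶)/(1.76)] = 2610 V.

2610 V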